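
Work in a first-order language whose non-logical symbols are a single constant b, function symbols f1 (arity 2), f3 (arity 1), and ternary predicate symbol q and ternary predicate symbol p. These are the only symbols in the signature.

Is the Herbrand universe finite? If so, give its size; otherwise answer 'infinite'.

The signature has at least one function symbol (f1, arity 2) and at least one constant (b).
Iterating f1 gives infinitely many distinct ground terms: b, f1(b, b), f1(f1(b, b), f1(b, b)), ...
So the Herbrand universe is infinite.

infinite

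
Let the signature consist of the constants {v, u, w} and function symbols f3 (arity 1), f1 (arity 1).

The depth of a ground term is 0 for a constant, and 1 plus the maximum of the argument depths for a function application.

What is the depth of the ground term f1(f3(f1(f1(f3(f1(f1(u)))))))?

depth(f1(u)) = 1 + depth(u) = 1 + 0 = 1
depth(f1(f1(u))) = 1 + depth(f1(u)) = 1 + 1 = 2
depth(f3(f1(f1(u)))) = 1 + depth(f1(f1(u))) = 1 + 2 = 3
depth(f1(f3(f1(f1(u))))) = 1 + depth(f3(f1(f1(u)))) = 1 + 3 = 4
depth(f1(f1(f3(f1(f1(u)))))) = 1 + depth(f1(f3(f1(f1(u))))) = 1 + 4 = 5
depth(f3(f1(f1(f3(f1(f1(u))))))) = 1 + depth(f1(f1(f3(f1(f1(u)))))) = 1 + 5 = 6
depth(f1(f3(f1(f1(f3(f1(f1(u)))))))) = 1 + depth(f3(f1(f1(f3(f1(f1(u))))))) = 1 + 6 = 7

7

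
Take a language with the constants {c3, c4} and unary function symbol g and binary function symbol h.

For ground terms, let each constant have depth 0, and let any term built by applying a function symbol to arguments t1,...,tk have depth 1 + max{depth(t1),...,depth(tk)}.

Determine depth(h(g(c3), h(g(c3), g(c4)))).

depth(g(c3)) = 1 + depth(c3) = 1 + 0 = 1
depth(g(c4)) = 1 + depth(c4) = 1 + 0 = 1
depth(h(g(c3), g(c4))) = 1 + max(1, 1) = 2
depth(h(g(c3), h(g(c3), g(c4)))) = 1 + max(1, 2) = 3

3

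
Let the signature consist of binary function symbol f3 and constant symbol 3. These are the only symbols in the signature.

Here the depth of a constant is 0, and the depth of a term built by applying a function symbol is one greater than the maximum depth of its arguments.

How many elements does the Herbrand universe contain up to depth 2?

5

If N_k denotes the number of depth-≤k ground terms, the 1 constant gives N_0 = 1, and each function symbol of arity r contributes N_{k-1}^r new terms at level k: N_k = 1 + N_{k-1}^2.
N_0 = 1
N_1 = 1 + 1^2 = 2
N_2 = 1 + 2^2 = 5
Explicitly: 3, f3(3, 3), f3(3, f3(3, 3)), f3(f3(3, 3), 3), f3(f3(3, 3), f3(3, 3)).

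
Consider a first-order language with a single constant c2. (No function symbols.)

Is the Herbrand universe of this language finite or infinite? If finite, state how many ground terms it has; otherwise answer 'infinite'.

There are no function symbols, so the only ground term is the single constant.
The Herbrand universe is {c2}, finite with 1 element.

1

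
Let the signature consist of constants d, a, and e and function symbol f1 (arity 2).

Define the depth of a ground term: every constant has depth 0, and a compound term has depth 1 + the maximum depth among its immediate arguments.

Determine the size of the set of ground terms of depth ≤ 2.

147

Let N_k = |{terms of depth ≤ k}|. Then N_0 = 3 and N_k = 3 + N_{k-1}^2 for k ≥ 1 (one summand per function symbol, arity giving the exponent).
N_0 = 3
N_1 = 3 + 3^2 = 12
N_2 = 3 + 12^2 = 147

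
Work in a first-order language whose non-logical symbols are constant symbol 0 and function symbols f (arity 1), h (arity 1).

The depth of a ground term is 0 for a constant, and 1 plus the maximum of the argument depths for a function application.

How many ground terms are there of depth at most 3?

Write N_k for the number of ground terms of depth ≤ k. A term of depth ≤ k is either a constant or a function symbol applied to arguments of depth ≤ k−1, so N_k = 1 + N_{k-1} + N_{k-1}.
N_0 = 1
N_1 = 1 + 1 + 1 = 3
N_2 = 1 + 3 + 3 = 7
N_3 = 1 + 7 + 7 = 15

15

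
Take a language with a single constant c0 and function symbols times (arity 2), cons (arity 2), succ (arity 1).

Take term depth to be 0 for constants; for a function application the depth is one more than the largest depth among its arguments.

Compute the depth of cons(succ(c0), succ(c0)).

2

depth(succ(c0)) = 1 + depth(c0) = 1 + 0 = 1
depth(cons(succ(c0), succ(c0))) = 1 + max(1, 1) = 2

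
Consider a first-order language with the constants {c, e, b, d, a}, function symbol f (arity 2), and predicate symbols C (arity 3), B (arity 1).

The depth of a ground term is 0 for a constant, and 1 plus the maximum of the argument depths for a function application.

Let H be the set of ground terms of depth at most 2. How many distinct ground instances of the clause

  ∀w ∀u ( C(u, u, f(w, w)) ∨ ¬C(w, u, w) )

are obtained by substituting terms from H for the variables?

Ground terms of depth ≤ 2:
  Write N_k for the number of ground terms of depth ≤ k. A term of depth ≤ k is either a constant or a function symbol applied to arguments of depth ≤ k−1, so N_k = 5 + N_{k-1}^2.
  N_0 = 5
  N_1 = 5 + 5^2 = 30
  N_2 = 5 + 30^2 = 905
So there are 905 ground terms available for substitution.
The clause has 2 distinct variables (w, u), each appearing in the body. In the free term algebra distinct substitutions yield syntactically distinct ground instances.
Number of ground instances = 905^2 = 819025.

819025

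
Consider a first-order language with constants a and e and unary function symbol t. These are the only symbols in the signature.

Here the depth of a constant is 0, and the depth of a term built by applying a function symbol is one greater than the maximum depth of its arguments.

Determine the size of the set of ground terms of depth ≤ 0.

Let N_k count ground terms of depth at most k. Each non-constant term of depth ≤ k is some function symbol applied to depth-≤(k−1) arguments, giving N_k = 2 + N_{k-1}.
N_0 = 2
Explicitly: a, e.

2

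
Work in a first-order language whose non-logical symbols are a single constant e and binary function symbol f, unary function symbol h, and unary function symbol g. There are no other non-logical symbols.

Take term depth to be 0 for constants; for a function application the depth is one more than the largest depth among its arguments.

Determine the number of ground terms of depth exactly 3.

Count level by level. With function symbols f/2, h/1, g/1, the terms of depth ≤ k are the 1 constant together with each function applied to depth-≤(k−1) tuples, so N_k = 1 + N_{k-1}^2 + N_{k-1} + N_{k-1}.
N_0 = 1
N_1 = 1 + 1^2 + 1 + 1 = 4
N_2 = 1 + 4^2 + 4 + 4 = 25
N_3 = 1 + 25^2 + 25 + 25 = 676
Terms of depth exactly 3: N_3 − N_2 = 676 − 25 = 651.

651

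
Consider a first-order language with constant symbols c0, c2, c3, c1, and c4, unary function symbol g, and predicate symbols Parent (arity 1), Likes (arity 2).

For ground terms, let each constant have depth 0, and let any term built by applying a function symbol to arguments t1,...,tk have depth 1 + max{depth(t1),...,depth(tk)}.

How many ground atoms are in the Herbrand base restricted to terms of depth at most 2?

First count ground terms of depth ≤ 2.
Let N_k count ground terms of depth at most k. Each non-constant term of depth ≤ k is some function symbol applied to depth-≤(k−1) arguments, giving N_k = 5 + N_{k-1}.
N_0 = 5
N_1 = 5 + 5 = 10
N_2 = 5 + 10 = 15
So |H| = 15.
A ground atom is a predicate applied to a tuple of terms from H, so the count is the sum over predicates of |H|^arity:
  Parent: 15;  Likes: 15^2 = 225
Total ground atoms: 15 + 225 = 240.

240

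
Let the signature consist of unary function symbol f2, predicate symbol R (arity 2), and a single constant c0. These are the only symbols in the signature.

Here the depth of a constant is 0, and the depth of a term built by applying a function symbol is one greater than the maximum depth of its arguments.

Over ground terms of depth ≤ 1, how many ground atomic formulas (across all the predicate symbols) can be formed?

4

First count ground terms of depth ≤ 1.
Count level by level. With function symbols f2/1, the terms of depth ≤ k are the 1 constant together with each function applied to depth-≤(k−1) tuples, so N_k = 1 + N_{k-1}.
N_0 = 1
N_1 = 1 + 1 = 2
So |H| = 2.
Each predicate of arity r yields |H|^r ground atoms (one per choice of an r-tuple from H):
  R: 2^2 = 4
Total ground atoms: 4.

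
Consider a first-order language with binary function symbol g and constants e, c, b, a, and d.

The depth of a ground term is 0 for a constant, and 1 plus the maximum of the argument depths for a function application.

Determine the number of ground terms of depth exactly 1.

25

Let N_k count ground terms of depth at most k. Each non-constant term of depth ≤ k is some function symbol applied to depth-≤(k−1) arguments, giving N_k = 5 + N_{k-1}^2.
N_0 = 5
N_1 = 5 + 5^2 = 30
Terms of depth exactly 1: N_1 − N_0 = 30 − 5 = 25.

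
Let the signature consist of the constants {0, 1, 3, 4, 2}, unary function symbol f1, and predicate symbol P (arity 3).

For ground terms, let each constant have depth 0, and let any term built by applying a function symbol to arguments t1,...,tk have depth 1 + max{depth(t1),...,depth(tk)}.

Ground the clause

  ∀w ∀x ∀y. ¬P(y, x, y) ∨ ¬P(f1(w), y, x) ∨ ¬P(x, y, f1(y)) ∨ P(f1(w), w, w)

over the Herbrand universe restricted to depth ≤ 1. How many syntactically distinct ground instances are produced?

1000

Ground terms of depth ≤ 1:
  Write N_k for the number of ground terms of depth ≤ k. A term of depth ≤ k is either a constant or a function symbol applied to arguments of depth ≤ k−1, so N_k = 5 + N_{k-1}.
  N_0 = 5
  N_1 = 5 + 5 = 10
So there are 10 ground terms available for substitution.
Each of w, x, y ranges independently over the available ground terms, and distinct assignments produce distinct instances.
Number of ground instances = 10^3 = 1000.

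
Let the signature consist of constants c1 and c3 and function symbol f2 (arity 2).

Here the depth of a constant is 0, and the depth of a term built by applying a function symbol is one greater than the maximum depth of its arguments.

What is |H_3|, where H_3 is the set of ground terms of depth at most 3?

1446

Let N_k = |{terms of depth ≤ k}|. Then N_0 = 2 and N_k = 2 + N_{k-1}^2 for k ≥ 1 (one summand per function symbol, arity giving the exponent).
N_0 = 2
N_1 = 2 + 2^2 = 6
N_2 = 2 + 6^2 = 38
N_3 = 2 + 38^2 = 1446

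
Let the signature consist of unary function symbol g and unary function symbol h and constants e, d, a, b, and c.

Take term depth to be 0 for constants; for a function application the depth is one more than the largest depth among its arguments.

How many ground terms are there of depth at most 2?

35

Let N_k = |{terms of depth ≤ k}|. Then N_0 = 5 and N_k = 5 + N_{k-1} + N_{k-1} for k ≥ 1 (one summand per function symbol, arity giving the exponent).
N_0 = 5
N_1 = 5 + 5 + 5 = 15
N_2 = 5 + 15 + 15 = 35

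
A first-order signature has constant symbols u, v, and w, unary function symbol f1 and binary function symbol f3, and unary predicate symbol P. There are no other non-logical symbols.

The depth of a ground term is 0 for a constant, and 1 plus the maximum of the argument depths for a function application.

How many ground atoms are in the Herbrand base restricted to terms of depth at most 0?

First count ground terms of depth ≤ 0.
Count level by level. With function symbols f1/1, f3/2, the terms of depth ≤ k are the 3 constants together with each function applied to depth-≤(k−1) tuples, so N_k = 3 + N_{k-1} + N_{k-1}^2.
N_0 = 3
So |H| = 3.
Each predicate of arity r yields |H|^r ground atoms (one per choice of an r-tuple from H):
  P: 3
Total ground atoms: 3.

3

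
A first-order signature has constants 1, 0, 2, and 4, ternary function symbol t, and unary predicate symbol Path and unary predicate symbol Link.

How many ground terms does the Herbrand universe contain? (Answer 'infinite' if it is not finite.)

The signature has at least one function symbol (t, arity 3) and at least one constant (1).
Iterating t gives infinitely many distinct ground terms: 1, t(1, 1, 1), t(t(1, 1, 1), t(1, 1, 1), t(1, 1, 1)), ...
So the Herbrand universe is infinite.

infinite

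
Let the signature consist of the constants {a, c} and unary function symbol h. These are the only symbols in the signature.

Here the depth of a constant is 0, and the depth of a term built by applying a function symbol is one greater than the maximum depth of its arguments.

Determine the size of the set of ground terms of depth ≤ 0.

2

Let N_k count ground terms of depth at most k. Each non-constant term of depth ≤ k is some function symbol applied to depth-≤(k−1) arguments, giving N_k = 2 + N_{k-1}.
N_0 = 2
Explicitly: a, c.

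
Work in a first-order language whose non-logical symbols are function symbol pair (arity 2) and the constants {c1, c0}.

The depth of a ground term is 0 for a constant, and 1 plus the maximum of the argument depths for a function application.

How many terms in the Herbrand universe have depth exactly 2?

Count level by level. With function symbols pair/2, the terms of depth ≤ k are the 2 constants together with each function applied to depth-≤(k−1) tuples, so N_k = 2 + N_{k-1}^2.
N_0 = 2
N_1 = 2 + 2^2 = 6
N_2 = 2 + 6^2 = 38
Terms of depth exactly 2: N_2 − N_1 = 38 − 6 = 32.

32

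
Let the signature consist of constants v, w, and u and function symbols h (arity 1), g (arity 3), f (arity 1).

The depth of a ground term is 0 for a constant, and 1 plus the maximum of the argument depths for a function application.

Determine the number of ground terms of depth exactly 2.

46695

If N_k denotes the number of depth-≤k ground terms, the 3 constants give N_0 = 3, and each function symbol of arity r contributes N_{k-1}^r new terms at level k: N_k = 3 + N_{k-1} + N_{k-1}^3 + N_{k-1}.
N_0 = 3
N_1 = 3 + 3 + 3^3 + 3 = 36
N_2 = 3 + 36 + 36^3 + 36 = 46731
Terms of depth exactly 2: N_2 − N_1 = 46731 − 36 = 46695.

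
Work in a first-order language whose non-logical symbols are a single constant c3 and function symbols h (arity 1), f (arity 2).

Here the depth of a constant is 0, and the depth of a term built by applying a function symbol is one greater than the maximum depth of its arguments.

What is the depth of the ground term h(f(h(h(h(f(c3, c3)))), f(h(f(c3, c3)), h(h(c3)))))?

depth(f(c3, c3)) = 1 + max(0, 0) = 1
depth(h(f(c3, c3))) = 1 + depth(f(c3, c3)) = 1 + 1 = 2
depth(h(h(f(c3, c3)))) = 1 + depth(h(f(c3, c3))) = 1 + 2 = 3
depth(h(h(h(f(c3, c3))))) = 1 + depth(h(h(f(c3, c3)))) = 1 + 3 = 4
depth(h(c3)) = 1 + depth(c3) = 1 + 0 = 1
depth(h(h(c3))) = 1 + depth(h(c3)) = 1 + 1 = 2
depth(f(h(f(c3, c3)), h(h(c3)))) = 1 + max(2, 2) = 3
depth(f(h(h(h(f(c3, c3)))), f(h(f(c3, c3)), h(h(c3))))) = 1 + max(4, 3) = 5
depth(h(f(h(h(h(f(c3, c3)))), f(h(f(c3, c3)), h(h(c3)))))) = 1 + depth(f(h(h(h(f(c3, c3)))), f(h(f(c3, c3)), h(h(c3))))) = 1 + 5 = 6

6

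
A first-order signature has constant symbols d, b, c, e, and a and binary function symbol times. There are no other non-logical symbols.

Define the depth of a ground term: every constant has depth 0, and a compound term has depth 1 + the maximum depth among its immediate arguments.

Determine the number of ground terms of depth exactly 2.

Write N_k for the number of ground terms of depth ≤ k. A term of depth ≤ k is either a constant or a function symbol applied to arguments of depth ≤ k−1, so N_k = 5 + N_{k-1}^2.
N_0 = 5
N_1 = 5 + 5^2 = 30
N_2 = 5 + 30^2 = 905
Terms of depth exactly 2: N_2 − N_1 = 905 − 30 = 875.

875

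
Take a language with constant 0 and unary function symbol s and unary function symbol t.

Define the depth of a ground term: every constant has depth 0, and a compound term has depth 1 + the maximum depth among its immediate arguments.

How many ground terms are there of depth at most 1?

Let N_k count ground terms of depth at most k. Each non-constant term of depth ≤ k is some function symbol applied to depth-≤(k−1) arguments, giving N_k = 1 + N_{k-1} + N_{k-1}.
N_0 = 1
N_1 = 1 + 1 + 1 = 3

3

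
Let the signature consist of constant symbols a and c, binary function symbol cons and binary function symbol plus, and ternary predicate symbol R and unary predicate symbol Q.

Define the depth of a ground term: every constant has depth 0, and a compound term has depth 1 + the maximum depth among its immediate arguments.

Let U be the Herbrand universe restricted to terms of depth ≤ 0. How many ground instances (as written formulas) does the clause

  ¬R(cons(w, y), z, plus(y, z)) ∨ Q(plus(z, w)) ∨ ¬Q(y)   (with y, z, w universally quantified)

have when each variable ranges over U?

Ground terms of depth ≤ 0:
  Write N_k for the number of ground terms of depth ≤ k. A term of depth ≤ k is either a constant or a function symbol applied to arguments of depth ≤ k−1, so N_k = 2 + N_{k-1}^2 + N_{k-1}^2.
  N_0 = 2
  Explicitly: a, c.
So there are 2 ground terms available for substitution.
The clause has 3 distinct variables (y, z, w), each appearing in the body. In the free term algebra distinct substitutions yield syntactically distinct ground instances.
Number of ground instances = 2^3 = 8.

8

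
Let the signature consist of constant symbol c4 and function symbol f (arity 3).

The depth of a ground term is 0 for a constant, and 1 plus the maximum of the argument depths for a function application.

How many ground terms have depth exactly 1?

If N_k denotes the number of depth-≤k ground terms, the 1 constant gives N_0 = 1, and each function symbol of arity r contributes N_{k-1}^r new terms at level k: N_k = 1 + N_{k-1}^3.
N_0 = 1
N_1 = 1 + 1^3 = 2
Terms of depth exactly 1: N_1 − N_0 = 2 − 1 = 1.

1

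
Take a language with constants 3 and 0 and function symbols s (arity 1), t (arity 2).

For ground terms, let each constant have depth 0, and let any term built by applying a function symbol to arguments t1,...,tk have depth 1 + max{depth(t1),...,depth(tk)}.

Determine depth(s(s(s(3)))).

3

depth(s(3)) = 1 + depth(3) = 1 + 0 = 1
depth(s(s(3))) = 1 + depth(s(3)) = 1 + 1 = 2
depth(s(s(s(3)))) = 1 + depth(s(s(3))) = 1 + 2 = 3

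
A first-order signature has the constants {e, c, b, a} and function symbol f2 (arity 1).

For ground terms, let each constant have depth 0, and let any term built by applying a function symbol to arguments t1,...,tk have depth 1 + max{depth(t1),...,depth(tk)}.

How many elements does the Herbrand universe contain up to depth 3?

Let N_k count ground terms of depth at most k. Each non-constant term of depth ≤ k is some function symbol applied to depth-≤(k−1) arguments, giving N_k = 4 + N_{k-1}.
N_0 = 4
N_1 = 4 + 4 = 8
N_2 = 4 + 8 = 12
N_3 = 4 + 12 = 16

16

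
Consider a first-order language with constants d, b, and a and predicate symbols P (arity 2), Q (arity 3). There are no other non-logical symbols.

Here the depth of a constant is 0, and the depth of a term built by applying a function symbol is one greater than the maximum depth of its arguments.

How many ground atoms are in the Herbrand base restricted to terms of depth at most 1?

36

First count ground terms of depth ≤ 1.
With no function symbols every ground term is a constant, so there are exactly 3 ground terms at every depth bound.
N_0 = 3
N_1 = 3
Explicitly: d, b, a.
So |H| = 3.
Ground atoms are formed by filling each argument slot of a predicate with a term from H, so an r-ary predicate gives |H|^r atoms:
  P: 3^2 = 9;  Q: 3^3 = 27
Total ground atoms: 9 + 27 = 36.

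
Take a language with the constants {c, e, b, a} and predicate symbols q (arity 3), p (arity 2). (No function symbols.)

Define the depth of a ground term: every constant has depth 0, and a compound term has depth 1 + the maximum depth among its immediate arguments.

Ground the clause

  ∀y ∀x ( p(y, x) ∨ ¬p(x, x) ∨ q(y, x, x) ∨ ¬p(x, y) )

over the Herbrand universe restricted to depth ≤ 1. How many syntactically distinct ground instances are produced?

Ground terms of depth ≤ 1:
  With no function symbols every ground term is a constant, so there are exactly 4 ground terms at every depth bound.
  N_0 = 4
  N_1 = 4
So there are 4 ground terms available for substitution.
The clause has 2 distinct variables (y, x), each appearing in the body. In the free term algebra distinct substitutions yield syntactically distinct ground instances.
Number of ground instances = 4^2 = 16.

16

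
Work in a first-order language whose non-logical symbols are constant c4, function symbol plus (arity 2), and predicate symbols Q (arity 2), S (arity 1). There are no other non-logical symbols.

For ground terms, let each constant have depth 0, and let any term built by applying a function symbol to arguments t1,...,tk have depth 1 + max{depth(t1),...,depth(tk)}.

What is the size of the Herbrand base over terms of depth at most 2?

30

First count ground terms of depth ≤ 2.
If N_k denotes the number of depth-≤k ground terms, the 1 constant gives N_0 = 1, and each function symbol of arity r contributes N_{k-1}^r new terms at level k: N_k = 1 + N_{k-1}^2.
N_0 = 1
N_1 = 1 + 1^2 = 2
N_2 = 1 + 2^2 = 5
So |H| = 5.
A ground atom is a predicate applied to a tuple of terms from H, so the count is the sum over predicates of |H|^arity:
  Q: 5^2 = 25;  S: 5
Total ground atoms: 25 + 5 = 30.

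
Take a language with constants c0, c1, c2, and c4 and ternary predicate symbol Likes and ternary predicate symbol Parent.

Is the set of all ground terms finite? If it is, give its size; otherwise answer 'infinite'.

There are no function symbols, so every ground term is one of the 4 constants.
The Herbrand universe is {c0, c1, c2, c4}, which is finite with 4 elements.

4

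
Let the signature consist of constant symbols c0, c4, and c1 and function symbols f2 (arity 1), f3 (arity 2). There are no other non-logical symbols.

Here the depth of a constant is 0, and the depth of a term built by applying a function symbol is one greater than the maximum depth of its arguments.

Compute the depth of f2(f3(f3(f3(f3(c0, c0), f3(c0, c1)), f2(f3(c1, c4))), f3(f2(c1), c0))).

depth(f3(c0, c0)) = 1 + max(0, 0) = 1
depth(f3(c0, c1)) = 1 + max(0, 0) = 1
depth(f3(f3(c0, c0), f3(c0, c1))) = 1 + max(1, 1) = 2
depth(f3(c1, c4)) = 1 + max(0, 0) = 1
depth(f2(f3(c1, c4))) = 1 + depth(f3(c1, c4)) = 1 + 1 = 2
depth(f3(f3(f3(c0, c0), f3(c0, c1)), f2(f3(c1, c4)))) = 1 + max(2, 2) = 3
depth(f2(c1)) = 1 + depth(c1) = 1 + 0 = 1
depth(f3(f2(c1), c0)) = 1 + max(1, 0) = 2
depth(f3(f3(f3(f3(c0, c0), f3(c0, c1)), f2(f3(c1, c4))), f3(f2(c1), c0))) = 1 + max(3, 2) = 4
depth(f2(f3(f3(f3(f3(c0, c0), f3(c0, c1)), f2(f3(c1, c4))), f3(f2(c1), c0)))) = 1 + depth(f3(f3(f3(f3(c0, c0), f3(c0, c1)), f2(f3(c1, c4))), f3(f2(c1), c0))) = 1 + 4 = 5

5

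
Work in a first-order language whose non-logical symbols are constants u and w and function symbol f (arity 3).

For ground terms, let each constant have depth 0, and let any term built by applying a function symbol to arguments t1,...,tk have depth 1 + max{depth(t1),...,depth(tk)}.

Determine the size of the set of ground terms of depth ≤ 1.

Let N_k = |{terms of depth ≤ k}|. Then N_0 = 2 and N_k = 2 + N_{k-1}^3 for k ≥ 1 (one summand per function symbol, arity giving the exponent).
N_0 = 2
N_1 = 2 + 2^3 = 10
Explicitly: u, w, f(u, u, u), f(u, u, w), f(u, w, u), f(u, w, w), f(w, u, u), f(w, u, w), f(w, w, u), f(w, w, w).

10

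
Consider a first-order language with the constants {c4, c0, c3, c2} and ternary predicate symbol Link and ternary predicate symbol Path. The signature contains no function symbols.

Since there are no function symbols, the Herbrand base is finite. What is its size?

128

With no function symbols, the Herbrand universe is just the 4 constants.
Ground atoms per predicate: Link: 4^3 = 64, Path: 4^3 = 64.
Herbrand base size = 64 + 64 = 128.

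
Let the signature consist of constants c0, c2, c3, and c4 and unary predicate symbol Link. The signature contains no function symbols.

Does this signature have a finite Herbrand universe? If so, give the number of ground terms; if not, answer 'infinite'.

There are no function symbols, so every ground term is one of the 4 constants.
The Herbrand universe is {c0, c2, c3, c4}, which is finite with 4 elements.

4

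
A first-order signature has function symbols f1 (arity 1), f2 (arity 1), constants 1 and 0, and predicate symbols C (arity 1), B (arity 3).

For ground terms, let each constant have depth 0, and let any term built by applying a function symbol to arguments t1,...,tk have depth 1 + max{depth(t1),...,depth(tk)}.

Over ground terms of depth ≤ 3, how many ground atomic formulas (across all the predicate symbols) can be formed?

27030

First count ground terms of depth ≤ 3.
Let N_k count ground terms of depth at most k. Each non-constant term of depth ≤ k is some function symbol applied to depth-≤(k−1) arguments, giving N_k = 2 + N_{k-1} + N_{k-1}.
N_0 = 2
N_1 = 2 + 2 + 2 = 6
N_2 = 2 + 6 + 6 = 14
N_3 = 2 + 14 + 14 = 30
So |H| = 30.
A ground atom is a predicate applied to a tuple of terms from H, so the count is the sum over predicates of |H|^arity:
  C: 30;  B: 30^3 = 27000
Total ground atoms: 30 + 27000 = 27030.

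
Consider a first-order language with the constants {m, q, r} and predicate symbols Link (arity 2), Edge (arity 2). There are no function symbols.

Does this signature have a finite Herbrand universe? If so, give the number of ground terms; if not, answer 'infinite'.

There are no function symbols, so every ground term is one of the 3 constants.
The Herbrand universe is {m, q, r}, which is finite with 3 elements.

3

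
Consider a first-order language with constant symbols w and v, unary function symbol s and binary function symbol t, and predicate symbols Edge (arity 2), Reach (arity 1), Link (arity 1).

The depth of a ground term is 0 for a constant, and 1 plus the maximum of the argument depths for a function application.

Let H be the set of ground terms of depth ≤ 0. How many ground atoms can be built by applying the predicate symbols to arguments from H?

8

First count ground terms of depth ≤ 0.
Let N_k = |{terms of depth ≤ k}|. Then N_0 = 2 and N_k = 2 + N_{k-1} + N_{k-1}^2 for k ≥ 1 (one summand per function symbol, arity giving the exponent).
N_0 = 2
So |H| = 2.
For each predicate symbol, the number of ground atoms is |H| raised to its arity; summing:
  Edge: 2^2 = 4;  Reach: 2;  Link: 2
Total ground atoms: 4 + 2 + 2 = 8.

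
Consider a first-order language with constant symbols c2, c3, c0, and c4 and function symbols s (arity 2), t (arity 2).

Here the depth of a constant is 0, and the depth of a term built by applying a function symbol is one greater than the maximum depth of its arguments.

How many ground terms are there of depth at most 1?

36

Write N_k for the number of ground terms of depth ≤ k. A term of depth ≤ k is either a constant or a function symbol applied to arguments of depth ≤ k−1, so N_k = 4 + N_{k-1}^2 + N_{k-1}^2.
N_0 = 4
N_1 = 4 + 4^2 + 4^2 = 36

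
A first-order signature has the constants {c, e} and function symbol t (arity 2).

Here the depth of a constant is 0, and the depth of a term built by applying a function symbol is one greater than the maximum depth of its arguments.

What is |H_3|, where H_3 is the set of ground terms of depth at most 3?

1446

If N_k denotes the number of depth-≤k ground terms, the 2 constants give N_0 = 2, and each function symbol of arity r contributes N_{k-1}^r new terms at level k: N_k = 2 + N_{k-1}^2.
N_0 = 2
N_1 = 2 + 2^2 = 6
N_2 = 2 + 6^2 = 38
N_3 = 2 + 38^2 = 1446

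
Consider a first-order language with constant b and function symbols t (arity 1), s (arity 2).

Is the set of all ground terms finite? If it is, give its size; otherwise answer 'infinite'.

The signature has at least one function symbol (t, arity 1) and at least one constant (b).
Iterating t gives infinitely many distinct ground terms: b, t(b), t(t(b)), ...
So the Herbrand universe is infinite.

infinite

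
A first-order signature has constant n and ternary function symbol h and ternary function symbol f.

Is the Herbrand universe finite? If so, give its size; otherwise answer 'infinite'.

The signature has at least one function symbol (h, arity 3) and at least one constant (n).
Iterating h gives infinitely many distinct ground terms: n, h(n, n, n), h(h(n, n, n), h(n, n, n), h(n, n, n)), ...
So the Herbrand universe is infinite.

infinite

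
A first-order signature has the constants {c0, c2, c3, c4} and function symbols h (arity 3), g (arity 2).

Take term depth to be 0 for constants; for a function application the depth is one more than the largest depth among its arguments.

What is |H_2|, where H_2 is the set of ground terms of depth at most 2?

599764

Write N_k for the number of ground terms of depth ≤ k. A term of depth ≤ k is either a constant or a function symbol applied to arguments of depth ≤ k−1, so N_k = 4 + N_{k-1}^3 + N_{k-1}^2.
N_0 = 4
N_1 = 4 + 4^3 + 4^2 = 84
N_2 = 4 + 84^3 + 84^2 = 599764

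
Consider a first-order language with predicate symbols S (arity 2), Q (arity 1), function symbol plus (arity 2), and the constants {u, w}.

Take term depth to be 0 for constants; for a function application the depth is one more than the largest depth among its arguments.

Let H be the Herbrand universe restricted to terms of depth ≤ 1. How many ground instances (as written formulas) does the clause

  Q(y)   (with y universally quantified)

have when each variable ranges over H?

6

Ground terms of depth ≤ 1:
  If N_k denotes the number of depth-≤k ground terms, the 2 constants give N_0 = 2, and each function symbol of arity r contributes N_{k-1}^r new terms at level k: N_k = 2 + N_{k-1}^2.
  N_0 = 2
  N_1 = 2 + 2^2 = 6
  Explicitly: u, w, plus(u, u), plus(u, w), plus(w, u), plus(w, w).
So there are 6 ground terms available for substitution.
The body mentions the single quantified variable y; since ground terms form a free algebra, no two substitutions collapse to the same formula.
Number of ground instances = 6.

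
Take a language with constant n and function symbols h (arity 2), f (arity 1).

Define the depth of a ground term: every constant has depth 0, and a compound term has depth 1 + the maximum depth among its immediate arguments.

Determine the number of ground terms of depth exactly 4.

33490

Write N_k for the number of ground terms of depth ≤ k. A term of depth ≤ k is either a constant or a function symbol applied to arguments of depth ≤ k−1, so N_k = 1 + N_{k-1}^2 + N_{k-1}.
N_0 = 1
N_1 = 1 + 1^2 + 1 = 3
N_2 = 1 + 3^2 + 3 = 13
N_3 = 1 + 13^2 + 13 = 183
N_4 = 1 + 183^2 + 183 = 33673
Terms of depth exactly 4: N_4 − N_3 = 33673 − 183 = 33490.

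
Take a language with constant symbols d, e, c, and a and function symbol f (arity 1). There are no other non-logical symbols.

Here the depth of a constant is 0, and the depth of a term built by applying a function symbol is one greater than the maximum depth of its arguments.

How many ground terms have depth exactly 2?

If N_k denotes the number of depth-≤k ground terms, the 4 constants give N_0 = 4, and each function symbol of arity r contributes N_{k-1}^r new terms at level k: N_k = 4 + N_{k-1}.
N_0 = 4
N_1 = 4 + 4 = 8
N_2 = 4 + 8 = 12
Terms of depth exactly 2: N_2 − N_1 = 12 − 8 = 4.

4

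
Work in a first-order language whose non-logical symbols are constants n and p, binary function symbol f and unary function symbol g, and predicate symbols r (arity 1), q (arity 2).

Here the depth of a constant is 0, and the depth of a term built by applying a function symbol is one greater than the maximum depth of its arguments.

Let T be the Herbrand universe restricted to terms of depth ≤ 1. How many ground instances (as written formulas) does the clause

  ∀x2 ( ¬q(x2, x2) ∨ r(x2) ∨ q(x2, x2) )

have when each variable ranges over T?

Ground terms of depth ≤ 1:
  Let N_k count ground terms of depth at most k. Each non-constant term of depth ≤ k is some function symbol applied to depth-≤(k−1) arguments, giving N_k = 2 + N_{k-1}^2 + N_{k-1}.
  N_0 = 2
  N_1 = 2 + 2^2 + 2 = 8
  Explicitly: n, p, f(n, n), f(n, p), f(p, n), f(p, p), g(n), g(p).
So there are 8 ground terms available for substitution.
The variable x2 ranges independently over the available ground terms, and distinct assignments produce distinct instances.
Number of ground instances = 8.

8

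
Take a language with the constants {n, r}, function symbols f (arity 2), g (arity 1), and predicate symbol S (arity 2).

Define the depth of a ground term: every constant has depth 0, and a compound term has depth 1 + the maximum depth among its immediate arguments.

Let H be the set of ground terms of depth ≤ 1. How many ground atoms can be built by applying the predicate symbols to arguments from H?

64

First count ground terms of depth ≤ 1.
Write N_k for the number of ground terms of depth ≤ k. A term of depth ≤ k is either a constant or a function symbol applied to arguments of depth ≤ k−1, so N_k = 2 + N_{k-1}^2 + N_{k-1}.
N_0 = 2
N_1 = 2 + 2^2 + 2 = 8
So |H| = 8.
For each predicate symbol, the number of ground atoms is |H| raised to its arity; summing:
  S: 8^2 = 64
Total ground atoms: 64.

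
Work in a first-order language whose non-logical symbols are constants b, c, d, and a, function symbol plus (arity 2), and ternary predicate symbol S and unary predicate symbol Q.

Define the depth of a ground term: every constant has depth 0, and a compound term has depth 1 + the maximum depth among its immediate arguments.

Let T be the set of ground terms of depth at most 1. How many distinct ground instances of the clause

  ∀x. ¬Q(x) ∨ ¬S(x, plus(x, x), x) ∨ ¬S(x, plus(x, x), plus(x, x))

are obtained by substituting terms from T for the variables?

20

Ground terms of depth ≤ 1:
  Write N_k for the number of ground terms of depth ≤ k. A term of depth ≤ k is either a constant or a function symbol applied to arguments of depth ≤ k−1, so N_k = 4 + N_{k-1}^2.
  N_0 = 4
  N_1 = 4 + 4^2 = 20
So there are 20 ground terms available for substitution.
The clause has 1 distinct variable (x), which appears in the body. In the free term algebra distinct substitutions yield syntactically distinct ground instances.
Number of ground instances = 20.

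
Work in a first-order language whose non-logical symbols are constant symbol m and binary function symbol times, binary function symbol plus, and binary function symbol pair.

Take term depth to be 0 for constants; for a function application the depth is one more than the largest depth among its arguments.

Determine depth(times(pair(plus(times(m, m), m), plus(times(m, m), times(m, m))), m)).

4

depth(times(m, m)) = 1 + max(0, 0) = 1
depth(plus(times(m, m), m)) = 1 + max(1, 0) = 2
depth(plus(times(m, m), times(m, m))) = 1 + max(1, 1) = 2
depth(pair(plus(times(m, m), m), plus(times(m, m), times(m, m)))) = 1 + max(2, 2) = 3
depth(times(pair(plus(times(m, m), m), plus(times(m, m), times(m, m))), m)) = 1 + max(3, 0) = 4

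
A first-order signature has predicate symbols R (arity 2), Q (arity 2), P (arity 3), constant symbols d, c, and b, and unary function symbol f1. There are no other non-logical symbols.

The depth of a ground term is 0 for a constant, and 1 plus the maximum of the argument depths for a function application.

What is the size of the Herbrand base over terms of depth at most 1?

First count ground terms of depth ≤ 1.
Let N_k count ground terms of depth at most k. Each non-constant term of depth ≤ k is some function symbol applied to depth-≤(k−1) arguments, giving N_k = 3 + N_{k-1}.
N_0 = 3
N_1 = 3 + 3 = 6
Explicitly: d, c, b, f1(d), f1(c), f1(b).
So |H| = 6.
For each predicate symbol, the number of ground atoms is |H| raised to its arity; summing:
  R: 6^2 = 36;  Q: 6^2 = 36;  P: 6^3 = 216
Total ground atoms: 36 + 36 + 216 = 288.

288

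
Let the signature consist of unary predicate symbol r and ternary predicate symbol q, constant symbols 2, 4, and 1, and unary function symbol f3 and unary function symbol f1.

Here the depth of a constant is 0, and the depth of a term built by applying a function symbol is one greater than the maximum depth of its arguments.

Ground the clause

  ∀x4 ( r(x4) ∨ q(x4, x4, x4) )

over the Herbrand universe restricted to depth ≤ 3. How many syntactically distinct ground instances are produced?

Ground terms of depth ≤ 3:
  Let N_k count ground terms of depth at most k. Each non-constant term of depth ≤ k is some function symbol applied to depth-≤(k−1) arguments, giving N_k = 3 + N_{k-1} + N_{k-1}.
  N_0 = 3
  N_1 = 3 + 3 + 3 = 9
  N_2 = 3 + 9 + 9 = 21
  N_3 = 3 + 21 + 21 = 45
So there are 45 ground terms available for substitution.
There is 1 variable to instantiate (x4),  occurring in at least one literal, so different choices give different ground instances.
Number of ground instances = 45.

45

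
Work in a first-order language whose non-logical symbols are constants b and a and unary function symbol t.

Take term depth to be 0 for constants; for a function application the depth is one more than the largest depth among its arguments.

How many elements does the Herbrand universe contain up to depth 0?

If N_k denotes the number of depth-≤k ground terms, the 2 constants give N_0 = 2, and each function symbol of arity r contributes N_{k-1}^r new terms at level k: N_k = 2 + N_{k-1}.
N_0 = 2
Explicitly: b, a.

2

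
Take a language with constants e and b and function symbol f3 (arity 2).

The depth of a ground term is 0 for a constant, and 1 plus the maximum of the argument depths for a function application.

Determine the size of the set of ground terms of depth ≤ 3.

1446

If N_k denotes the number of depth-≤k ground terms, the 2 constants give N_0 = 2, and each function symbol of arity r contributes N_{k-1}^r new terms at level k: N_k = 2 + N_{k-1}^2.
N_0 = 2
N_1 = 2 + 2^2 = 6
N_2 = 2 + 6^2 = 38
N_3 = 2 + 38^2 = 1446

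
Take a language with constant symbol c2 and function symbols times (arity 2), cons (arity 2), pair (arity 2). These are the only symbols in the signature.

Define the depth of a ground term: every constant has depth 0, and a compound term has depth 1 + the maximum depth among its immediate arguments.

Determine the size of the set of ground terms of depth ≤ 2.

Let N_k = |{terms of depth ≤ k}|. Then N_0 = 1 and N_k = 1 + N_{k-1}^2 + N_{k-1}^2 + N_{k-1}^2 for k ≥ 1 (one summand per function symbol, arity giving the exponent).
N_0 = 1
N_1 = 1 + 1^2 + 1^2 + 1^2 = 4
N_2 = 1 + 4^2 + 4^2 + 4^2 = 49

49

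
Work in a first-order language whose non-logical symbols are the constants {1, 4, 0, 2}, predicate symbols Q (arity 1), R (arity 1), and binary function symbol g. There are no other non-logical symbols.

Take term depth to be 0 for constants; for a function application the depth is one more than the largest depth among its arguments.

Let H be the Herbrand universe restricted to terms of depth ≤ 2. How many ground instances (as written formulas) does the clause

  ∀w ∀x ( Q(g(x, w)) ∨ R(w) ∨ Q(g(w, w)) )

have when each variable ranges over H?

Ground terms of depth ≤ 2:
  If N_k denotes the number of depth-≤k ground terms, the 4 constants give N_0 = 4, and each function symbol of arity r contributes N_{k-1}^r new terms at level k: N_k = 4 + N_{k-1}^2.
  N_0 = 4
  N_1 = 4 + 4^2 = 20
  N_2 = 4 + 20^2 = 404
So there are 404 ground terms available for substitution.
Each of w, x ranges independently over the available ground terms, and distinct assignments produce distinct instances.
Number of ground instances = 404^2 = 163216.

163216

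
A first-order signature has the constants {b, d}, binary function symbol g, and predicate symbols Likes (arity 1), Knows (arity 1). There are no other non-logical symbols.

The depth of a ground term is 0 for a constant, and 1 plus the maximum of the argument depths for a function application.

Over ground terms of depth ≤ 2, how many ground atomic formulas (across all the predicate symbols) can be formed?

76

First count ground terms of depth ≤ 2.
If N_k denotes the number of depth-≤k ground terms, the 2 constants give N_0 = 2, and each function symbol of arity r contributes N_{k-1}^r new terms at level k: N_k = 2 + N_{k-1}^2.
N_0 = 2
N_1 = 2 + 2^2 = 6
N_2 = 2 + 6^2 = 38
So |H| = 38.
Each predicate of arity r yields |H|^r ground atoms (one per choice of an r-tuple from H):
  Likes: 38;  Knows: 38
Total ground atoms: 38 + 38 = 76.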